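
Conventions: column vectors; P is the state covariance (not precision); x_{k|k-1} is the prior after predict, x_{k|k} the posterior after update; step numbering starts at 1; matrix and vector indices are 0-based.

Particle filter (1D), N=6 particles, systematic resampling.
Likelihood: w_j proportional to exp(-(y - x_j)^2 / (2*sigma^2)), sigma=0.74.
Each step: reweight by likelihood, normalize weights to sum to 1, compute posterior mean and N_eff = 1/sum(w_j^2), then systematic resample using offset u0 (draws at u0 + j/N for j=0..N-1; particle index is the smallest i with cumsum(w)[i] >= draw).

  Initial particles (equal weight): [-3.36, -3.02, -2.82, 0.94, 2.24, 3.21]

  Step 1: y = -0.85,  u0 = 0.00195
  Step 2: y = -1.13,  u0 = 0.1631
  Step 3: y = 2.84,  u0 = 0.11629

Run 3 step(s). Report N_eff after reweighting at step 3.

N_eff = 2.0000

step 1: w=[0.0319, 0.1365, 0.2907, 0.5393, 0.0016, 0.0000]  mean=-0.8286  Neff=2.5320  idx=[0, 2, 2, 3, 3, 3]
step 2: w=[0.0489, 0.3380, 0.3380, 0.0917, 0.0917, 0.0917]  mean=-1.8121  Neff=3.9047  idx=[1, 1, 2, 2, 4, 5]
step 3: w=[0.0000, 0.0000, 0.0000, 0.0000, 0.5000, 0.5000]  mean=0.9400  Neff=2.0000  idx=[4, 4, 4, 5, 5, 5]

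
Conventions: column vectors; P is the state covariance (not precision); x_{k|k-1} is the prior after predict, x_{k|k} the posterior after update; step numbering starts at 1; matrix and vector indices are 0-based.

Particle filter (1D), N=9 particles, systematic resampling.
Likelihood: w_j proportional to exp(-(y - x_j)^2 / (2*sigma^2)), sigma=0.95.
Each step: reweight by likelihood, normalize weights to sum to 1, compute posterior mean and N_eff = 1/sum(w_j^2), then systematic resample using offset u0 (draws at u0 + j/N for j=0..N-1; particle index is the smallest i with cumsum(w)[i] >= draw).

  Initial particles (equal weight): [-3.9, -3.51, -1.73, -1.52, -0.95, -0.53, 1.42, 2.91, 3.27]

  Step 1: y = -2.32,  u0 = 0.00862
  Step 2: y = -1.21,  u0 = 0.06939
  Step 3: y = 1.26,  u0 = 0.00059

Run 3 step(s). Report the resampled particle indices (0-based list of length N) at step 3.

resampled_idx = [0, 3, 4, 6, 7, 7, 7, 8, 8]

step 1: w=[0.0910, 0.1655, 0.2991, 0.2545, 0.1282, 0.0615, 0.0002, 0.0000, 0.0000]  mean=-1.9944  Neff=4.7587  idx=[0, 1, 1, 2, 2, 3, 3, 3, 4]
step 2: w=[0.0032, 0.0094, 0.0094, 0.1523, 0.1523, 0.1677, 0.1677, 0.1677, 0.1704]  mean=-1.5320  Neff=6.2529  idx=[3, 4, 4, 5, 6, 6, 7, 8, 8]
step 3: w=[0.0336, 0.0336, 0.0336, 0.0658, 0.0658, 0.0658, 0.0658, 0.3180, 0.3180]  mean=-1.1786  Neff=4.4850  idx=[0, 3, 4, 6, 7, 7, 7, 8, 8]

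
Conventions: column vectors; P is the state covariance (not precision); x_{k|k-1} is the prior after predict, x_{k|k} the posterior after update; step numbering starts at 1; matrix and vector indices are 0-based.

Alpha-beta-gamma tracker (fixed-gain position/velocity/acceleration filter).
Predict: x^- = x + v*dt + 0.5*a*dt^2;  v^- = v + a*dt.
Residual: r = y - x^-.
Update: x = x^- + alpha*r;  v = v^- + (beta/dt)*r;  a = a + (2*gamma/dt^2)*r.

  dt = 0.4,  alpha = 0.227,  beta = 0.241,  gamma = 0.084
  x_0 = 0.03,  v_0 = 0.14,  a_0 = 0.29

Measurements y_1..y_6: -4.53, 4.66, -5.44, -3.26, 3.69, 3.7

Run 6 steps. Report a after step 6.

step 1: x_pred=0.1092  r=-4.6392  x^+=-0.9439  v^+=-2.5391  a^+=-4.5812
step 2: x_pred=-2.3260  r=6.9860  x^+=-0.7402  v^+=-0.1625  a^+=2.7542
step 3: x_pred=-0.5849  r=-4.8551  x^+=-1.6870  v^+=-1.9860  a^+=-2.3437
step 4: x_pred=-2.6689  r=-0.5911  x^+=-2.8031  v^+=-3.2797  a^+=-2.9644
step 5: x_pred=-4.3521  r=8.0421  x^+=-2.5265  v^+=0.3800  a^+=5.4798
step 6: x_pred=-1.9362  r=5.6362  x^+=-0.6568  v^+=5.9677  a^+=11.3978

a_post = 11.3978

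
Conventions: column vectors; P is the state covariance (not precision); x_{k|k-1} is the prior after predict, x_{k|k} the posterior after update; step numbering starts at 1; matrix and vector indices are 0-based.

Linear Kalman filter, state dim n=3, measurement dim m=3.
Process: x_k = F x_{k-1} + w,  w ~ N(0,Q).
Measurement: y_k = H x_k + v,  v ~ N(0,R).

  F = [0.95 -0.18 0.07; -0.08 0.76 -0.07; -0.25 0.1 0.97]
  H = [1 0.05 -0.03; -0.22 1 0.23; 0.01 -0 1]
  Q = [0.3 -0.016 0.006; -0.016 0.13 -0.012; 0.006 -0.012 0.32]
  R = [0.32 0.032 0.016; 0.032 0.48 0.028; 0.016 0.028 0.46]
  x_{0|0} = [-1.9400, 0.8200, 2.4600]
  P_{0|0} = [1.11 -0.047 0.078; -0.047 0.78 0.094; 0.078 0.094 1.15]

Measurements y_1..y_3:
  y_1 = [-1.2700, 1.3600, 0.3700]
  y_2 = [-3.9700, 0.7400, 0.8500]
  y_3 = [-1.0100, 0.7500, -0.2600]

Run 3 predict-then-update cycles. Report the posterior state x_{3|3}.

x_post = [-1.6527, 0.3797, 0.6384]

step 1: x^-=[-1.8184, 0.6062, 2.9532]  P^-=[1.3568 -0.2467 -0.1454; -0.2467 0.5899 0.0647; -0.1454 0.0647 1.4620]  S=[1.6634 -0.5267 -0.1565; -0.5267 1.3659 0.4551; -0.1565 0.4551 1.9192]  K=[0.7705 -0.1353 0.0262; 0.0251 0.5219 -0.0893; -0.0227 0.0600 0.7449]  nu=[0.6067, -0.3255, -2.5650]  x^+=[-1.3742, 0.6806, 1.0091]  P^+=[0.2427 0.0097 0.0182; 0.0097 0.2570 -0.0262; 0.0182 -0.0262 0.3438]
step 2: x^-=[-1.3574, 0.5566, 1.3905]  P^-=[0.5288 -0.0672 -0.0108; -0.0672 0.2835 -0.0331; -0.0108 -0.0331 0.6468]  S=[0.8441 -0.1430 -0.0106; -0.1430 0.8387 0.1442; -0.0106 0.1442 1.1067]  K=[0.6024 -0.1219 0.0167; -0.0017 0.3595 -0.0774; -0.0242 0.0370 0.5793]  nu=[-2.5987, -0.4350, -0.5269]  x^+=[-2.8787, 0.4453, 1.1319]  P^+=[0.1895 0.0001 0.0120; 0.0001 0.1763 -0.0255; 0.0120 -0.0255 0.2670]
step 3: x^-=[-2.7357, 0.4895, 1.8621]  P^-=[0.4802 -0.0583 -0.0089; -0.0583 0.2372 -0.0323; -0.0089 -0.0323 0.5741]  S=[0.7961 -0.1249 -0.0070; -0.1249 0.7824 0.1280; -0.0070 0.1280 1.0339]  K=[0.5809 -0.1219 0.0150; -0.0074 0.3205 -0.0716; -0.0244 0.0360 0.5505]  nu=[1.7570, -0.7696, -2.0948]  x^+=[-1.6527, 0.3797, 0.6384]  P^+=[0.1826 -0.0018 0.0110; -0.0018 0.1567 -0.0241; 0.0110 -0.0241 0.2537]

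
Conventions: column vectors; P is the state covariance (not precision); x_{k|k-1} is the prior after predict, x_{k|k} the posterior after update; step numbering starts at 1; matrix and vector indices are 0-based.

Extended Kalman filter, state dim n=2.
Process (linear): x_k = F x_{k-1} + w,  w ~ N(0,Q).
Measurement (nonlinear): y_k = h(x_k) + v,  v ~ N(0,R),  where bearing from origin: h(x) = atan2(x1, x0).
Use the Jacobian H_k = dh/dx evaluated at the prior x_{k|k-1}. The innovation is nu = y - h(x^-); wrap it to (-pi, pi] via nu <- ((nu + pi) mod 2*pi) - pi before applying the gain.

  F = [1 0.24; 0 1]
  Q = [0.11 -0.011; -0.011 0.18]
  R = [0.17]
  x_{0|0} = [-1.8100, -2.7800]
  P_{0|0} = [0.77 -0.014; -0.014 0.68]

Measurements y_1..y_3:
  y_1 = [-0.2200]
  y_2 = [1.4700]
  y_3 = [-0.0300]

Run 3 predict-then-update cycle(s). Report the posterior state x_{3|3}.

x_post = [-4.7336, -4.9203]

step 1: x^-=[-2.4772, -2.7800]  P^-=[0.9124 0.1382; 0.1382 0.8600]  H_jac=[0.2005 -0.1787]  S=[0.2242]  K=[0.7058; -0.5617]  nu=[2.0787]  x^+=[-1.0101, -3.9475]  P^+=[0.8008 0.2271; 0.2271 0.7893]
step 2: x^-=[-1.9575, -3.9475]  P^-=[1.0652 0.4055; 0.4055 0.9693]  H_jac=[0.2033 -0.1008]  S=[0.2073]  K=[0.8477; -0.0737]  nu=[-2.7820]  x^+=[-4.3159, -3.7424]  P^+=[0.9163 0.4185; 0.4185 0.9681]
step 3: x^-=[-5.2141, -3.7424]  P^-=[1.2829 0.6398; 0.6398 1.1481]  H_jac=[0.0909 -0.1266]  S=[0.1843]  K=[0.1930; -0.4732]  nu=[2.4890]  x^+=[-4.7336, -4.9203]  P^+=[1.2760 0.6566; 0.6566 1.1069]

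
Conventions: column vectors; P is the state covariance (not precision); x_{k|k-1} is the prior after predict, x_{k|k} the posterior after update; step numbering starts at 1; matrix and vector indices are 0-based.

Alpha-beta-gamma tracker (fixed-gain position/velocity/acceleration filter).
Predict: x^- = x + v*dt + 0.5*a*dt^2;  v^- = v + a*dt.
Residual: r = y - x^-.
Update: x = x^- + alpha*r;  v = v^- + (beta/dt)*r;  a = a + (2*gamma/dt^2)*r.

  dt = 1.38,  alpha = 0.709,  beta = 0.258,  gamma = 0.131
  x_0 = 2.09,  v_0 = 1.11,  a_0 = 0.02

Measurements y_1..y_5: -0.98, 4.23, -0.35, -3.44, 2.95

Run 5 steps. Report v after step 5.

step 1: x_pred=3.6408  r=-4.6208  x^+=0.3647  v^+=0.2737  a^+=-0.6157
step 2: x_pred=0.1561  r=4.0739  x^+=3.0445  v^+=0.1857  a^+=-0.0552
step 3: x_pred=3.2481  r=-3.5981  x^+=0.6970  v^+=-0.5633  a^+=-0.5503
step 4: x_pred=-0.6042  r=-2.8358  x^+=-2.6148  v^+=-1.8528  a^+=-0.9404
step 5: x_pred=-6.0671  r=9.0171  x^+=0.3260  v^+=-1.4647  a^+=0.3001

v_post = -1.4647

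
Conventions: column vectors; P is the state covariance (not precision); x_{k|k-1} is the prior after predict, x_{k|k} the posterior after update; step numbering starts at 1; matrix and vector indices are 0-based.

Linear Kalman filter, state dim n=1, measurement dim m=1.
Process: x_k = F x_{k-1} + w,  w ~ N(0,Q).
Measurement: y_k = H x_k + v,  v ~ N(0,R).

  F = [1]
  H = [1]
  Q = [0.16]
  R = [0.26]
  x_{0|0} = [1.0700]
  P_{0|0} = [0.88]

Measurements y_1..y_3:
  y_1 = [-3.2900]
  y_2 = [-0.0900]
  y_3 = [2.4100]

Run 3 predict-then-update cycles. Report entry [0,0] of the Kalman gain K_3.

step 1: x^-=[1.0700]  P^-=[1.0400]  S=[1.3000]  K=[0.8000]  nu=[-4.3600]  x^+=[-2.4180]  P^+=[0.2080]
step 2: x^-=[-2.4180]  P^-=[0.3680]  S=[0.6280]  K=[0.5860]  nu=[2.3280]  x^+=[-1.0538]  P^+=[0.1524]
step 3: x^-=[-1.0538]  P^-=[0.3124]  S=[0.5724]  K=[0.5457]  nu=[3.4638]  x^+=[0.8365]  P^+=[0.1419]

K[0,0] = 0.5457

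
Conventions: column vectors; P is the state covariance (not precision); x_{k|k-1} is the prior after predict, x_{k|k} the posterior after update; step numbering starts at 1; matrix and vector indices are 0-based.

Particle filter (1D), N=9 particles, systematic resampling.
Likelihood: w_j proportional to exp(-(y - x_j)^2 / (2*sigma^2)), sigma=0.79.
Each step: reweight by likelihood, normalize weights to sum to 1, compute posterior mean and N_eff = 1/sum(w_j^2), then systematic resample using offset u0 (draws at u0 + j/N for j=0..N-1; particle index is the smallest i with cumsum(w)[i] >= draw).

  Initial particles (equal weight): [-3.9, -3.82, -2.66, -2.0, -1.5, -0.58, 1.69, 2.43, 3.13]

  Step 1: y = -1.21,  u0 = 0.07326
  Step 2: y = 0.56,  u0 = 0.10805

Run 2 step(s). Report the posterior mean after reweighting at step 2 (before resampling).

post_mean = -0.6719

step 1: w=[0.0012, 0.0017, 0.0753, 0.2463, 0.3795, 0.2954, 0.0005, 0.0000, 0.0000]  mean=-1.4441  Neff=3.3597  idx=[2, 3, 3, 4, 4, 4, 5, 5, 5]
step 2: w=[0.0002, 0.0045, 0.0045, 0.0285, 0.0285, 0.0285, 0.3017, 0.3017, 0.3017]  mean=-0.6719  Neff=3.6281  idx=[6, 6, 6, 7, 7, 7, 8, 8, 8]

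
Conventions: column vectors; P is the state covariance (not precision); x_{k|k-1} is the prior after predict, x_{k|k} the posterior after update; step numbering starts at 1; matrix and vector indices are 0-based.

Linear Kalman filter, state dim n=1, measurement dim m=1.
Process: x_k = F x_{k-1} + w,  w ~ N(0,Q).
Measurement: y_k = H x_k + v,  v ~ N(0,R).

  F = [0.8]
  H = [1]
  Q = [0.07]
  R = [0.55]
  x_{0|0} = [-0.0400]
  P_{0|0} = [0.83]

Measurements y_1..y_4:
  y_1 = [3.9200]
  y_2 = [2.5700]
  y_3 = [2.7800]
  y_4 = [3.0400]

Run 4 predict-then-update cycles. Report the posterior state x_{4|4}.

step 1: x^-=[-0.0320]  P^-=[0.6012]  S=[1.1512]  K=[0.5222]  nu=[3.9520]  x^+=[2.0319]  P^+=[0.2872]
step 2: x^-=[1.6255]  P^-=[0.2538]  S=[0.8038]  K=[0.3158]  nu=[0.9445]  x^+=[1.9238]  P^+=[0.1737]
step 3: x^-=[1.5390]  P^-=[0.1812]  S=[0.7312]  K=[0.2478]  nu=[1.2410]  x^+=[1.8465]  P^+=[0.1363]
step 4: x^-=[1.4772]  P^-=[0.1572]  S=[0.7072]  K=[0.2223]  nu=[1.5628]  x^+=[1.8246]  P^+=[0.1223]

x_post = [1.8246]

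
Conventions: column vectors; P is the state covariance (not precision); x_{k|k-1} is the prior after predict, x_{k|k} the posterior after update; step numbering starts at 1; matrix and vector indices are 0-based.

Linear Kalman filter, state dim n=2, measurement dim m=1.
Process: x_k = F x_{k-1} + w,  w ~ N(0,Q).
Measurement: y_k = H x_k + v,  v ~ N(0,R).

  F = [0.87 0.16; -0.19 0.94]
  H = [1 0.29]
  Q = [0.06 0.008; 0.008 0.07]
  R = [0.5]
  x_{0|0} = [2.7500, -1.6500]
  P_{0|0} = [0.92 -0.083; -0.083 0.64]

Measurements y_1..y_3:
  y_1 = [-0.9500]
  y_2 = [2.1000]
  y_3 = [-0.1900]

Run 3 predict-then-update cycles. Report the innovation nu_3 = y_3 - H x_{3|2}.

innov = [-0.2840]

step 1: x^-=[2.1285, -2.0735]  P^-=[0.7496 -0.1132; -0.1132 0.6984]  S=[1.2427]  K=[0.5768; 0.0719]  nu=[-2.4772]  x^+=[0.6996, -2.2516]  P^+=[0.3362 -0.1647; -0.1647 0.6919]
step 2: x^-=[0.2484, -2.2494]  P^-=[0.2863 -0.0732; -0.0732 0.7524]  S=[0.8071]  K=[0.3284; 0.1796]  nu=[2.5039]  x^+=[1.0708, -1.7996]  P^+=[0.1992 -0.1208; -0.1208 0.7263]
step 3: x^-=[0.6436, -1.8951]  P^-=[0.1958 -0.0108; -0.0108 0.7621]  S=[0.7536]  K=[0.2556; 0.2789]  nu=[-0.2840]  x^+=[0.5710, -1.9743]  P^+=[0.1465 -0.0646; -0.0646 0.7035]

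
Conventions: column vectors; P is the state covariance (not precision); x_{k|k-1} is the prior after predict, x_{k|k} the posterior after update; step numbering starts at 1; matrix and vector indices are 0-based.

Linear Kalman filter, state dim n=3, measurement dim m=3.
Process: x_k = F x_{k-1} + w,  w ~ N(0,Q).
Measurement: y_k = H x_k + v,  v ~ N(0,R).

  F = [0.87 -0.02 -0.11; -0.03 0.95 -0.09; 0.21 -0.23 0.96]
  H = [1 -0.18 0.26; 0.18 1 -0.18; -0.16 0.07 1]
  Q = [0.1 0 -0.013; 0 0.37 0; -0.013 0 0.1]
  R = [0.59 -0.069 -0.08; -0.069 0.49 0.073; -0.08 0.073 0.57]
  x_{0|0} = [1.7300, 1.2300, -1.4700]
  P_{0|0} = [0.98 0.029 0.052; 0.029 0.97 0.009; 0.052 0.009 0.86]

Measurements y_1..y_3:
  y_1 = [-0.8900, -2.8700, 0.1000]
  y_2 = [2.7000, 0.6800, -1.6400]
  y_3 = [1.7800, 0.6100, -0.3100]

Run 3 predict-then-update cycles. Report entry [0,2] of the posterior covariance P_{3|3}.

P_post[0,2] = -0.0082

step 1: x^-=[1.6422, 1.2489, -1.3308]  P^-=[0.8416 -0.0163 0.1161; -0.0163 1.2504 -0.2805; 0.1161 -0.2805 1.0013]  S=[1.6323 -0.3027 0.1849; -0.3027 1.8877 -0.2943; 0.1849 -0.2943 1.5229]  K=[0.5686 0.1433 -0.0543; -0.0683 0.6789 0.0145; 0.1737 -0.1133 0.5894]  nu=[-1.9614, -4.6540, 1.6061]  x^+=[-0.2270, -1.7534, -0.1978]  P^+=[0.3268 -0.0339 -0.0113; -0.0339 0.3505 0.0333; -0.0113 0.0333 0.3096]
step 2: x^-=[-0.1407, -1.6411, 0.1658]  P^-=[0.3547 -0.0427 0.0135; -0.0427 0.6853 -0.0808; 0.0135 -0.0808 0.4023]  S=[1.0241 -0.2141 -0.0190; -0.2141 1.2127 -0.0323; -0.0190 -0.0323 0.9701]  K=[0.3734 0.0803 -0.0377; -0.0660 0.5589 -0.0095; 0.1177 -0.0927 0.4059]  nu=[2.5022, 2.3763, -1.7134]  x^+=[1.0491, -0.4621, -0.4556]  P^+=[0.2148 -0.0294 -0.0090; -0.0294 0.2859 0.0160; -0.0090 0.0160 0.2126]
step 3: x^-=[0.9721, -0.4294, -0.1107]  P^-=[0.2681 -0.0342 0.0039; -0.0342 0.6288 -0.0729; 0.0039 -0.0729 0.3127]  S=[0.9208 -0.2035 -0.0374; -0.2035 1.1513 -0.0132; -0.0374 -0.0132 0.8819]  K=[0.3123 0.0664 -0.0327; -0.0620 0.5410 -0.0211; 0.1012 -0.0897 0.3510]  nu=[0.7594, 0.8445, -0.0137]  x^+=[1.2658, -0.0193, -0.1145]  P^+=[0.1799 -0.0253 -0.0082; -0.0253 0.2740 0.0092; -0.0082 0.0092 0.1835]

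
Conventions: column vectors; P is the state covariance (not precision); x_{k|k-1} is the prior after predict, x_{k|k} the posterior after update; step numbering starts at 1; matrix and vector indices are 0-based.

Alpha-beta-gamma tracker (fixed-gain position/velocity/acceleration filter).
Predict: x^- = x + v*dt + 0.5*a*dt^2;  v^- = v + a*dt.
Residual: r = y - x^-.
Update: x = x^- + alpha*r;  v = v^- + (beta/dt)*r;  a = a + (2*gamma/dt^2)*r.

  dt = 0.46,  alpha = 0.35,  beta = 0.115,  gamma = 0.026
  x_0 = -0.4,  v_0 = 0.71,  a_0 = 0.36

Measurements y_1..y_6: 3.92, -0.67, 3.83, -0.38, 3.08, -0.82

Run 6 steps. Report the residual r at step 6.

resid = -4.7952

step 1: x_pred=-0.0353  r=3.9553  x^+=1.3490  v^+=1.8644  a^+=1.3320
step 2: x_pred=2.3476  r=-3.0176  x^+=1.2914  v^+=1.7227  a^+=0.5904
step 3: x_pred=2.1464  r=1.6836  x^+=2.7356  v^+=2.4153  a^+=1.0042
step 4: x_pred=3.9529  r=-4.3329  x^+=2.4364  v^+=1.7940  a^+=-0.0606
step 5: x_pred=3.2552  r=-0.1752  x^+=3.1939  v^+=1.7223  a^+=-0.1037
step 6: x_pred=3.9752  r=-4.7952  x^+=2.2968  v^+=0.4758  a^+=-1.2821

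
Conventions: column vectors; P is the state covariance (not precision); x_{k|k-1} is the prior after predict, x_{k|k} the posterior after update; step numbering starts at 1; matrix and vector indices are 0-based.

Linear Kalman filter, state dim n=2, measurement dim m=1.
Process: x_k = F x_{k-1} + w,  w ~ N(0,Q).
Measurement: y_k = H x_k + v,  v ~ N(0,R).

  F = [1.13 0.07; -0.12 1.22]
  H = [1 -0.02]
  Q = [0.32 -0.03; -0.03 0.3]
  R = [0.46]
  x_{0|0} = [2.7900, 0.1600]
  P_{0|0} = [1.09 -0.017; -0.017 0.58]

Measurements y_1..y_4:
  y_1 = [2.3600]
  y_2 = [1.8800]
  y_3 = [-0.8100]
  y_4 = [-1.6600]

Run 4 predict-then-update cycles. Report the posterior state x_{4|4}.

step 1: x^-=[3.1639, -0.1396]  P^-=[1.7120 -0.1516; -0.1516 1.1839]  S=[2.1785]  K=[0.7872; -0.0804]  nu=[-0.8067]  x^+=[2.5288, -0.0747]  P^+=[0.3619 -0.0136; -0.0136 1.1698]
step 2: x^-=[2.8524, -0.3946]  P^-=[0.7856 0.0022; 0.0022 2.0504]  S=[1.2464]  K=[0.6303; -0.0311]  nu=[-0.9803]  x^+=[2.2345, -0.3641]  P^+=[0.2905 0.0267; 0.0267 2.0492]
step 3: x^-=[2.4995, -0.7123]  P^-=[0.7052 0.1421; 0.1421 3.3464]  S=[1.1608]  K=[0.6050; 0.0648]  nu=[-3.3237]  x^+=[0.4886, -0.9277]  P^+=[0.2802 0.0966; 0.0966 3.3415]
step 4: x^-=[0.4871, -1.1904]  P^-=[0.7095 0.3498; 0.3498 5.2493]  S=[1.1576]  K=[0.6069; 0.2115]  nu=[-2.1709]  x^+=[-0.8303, -1.6494]  P^+=[0.2832 0.2012; 0.2012 5.1975]

x_post = [-0.8303, -1.6494]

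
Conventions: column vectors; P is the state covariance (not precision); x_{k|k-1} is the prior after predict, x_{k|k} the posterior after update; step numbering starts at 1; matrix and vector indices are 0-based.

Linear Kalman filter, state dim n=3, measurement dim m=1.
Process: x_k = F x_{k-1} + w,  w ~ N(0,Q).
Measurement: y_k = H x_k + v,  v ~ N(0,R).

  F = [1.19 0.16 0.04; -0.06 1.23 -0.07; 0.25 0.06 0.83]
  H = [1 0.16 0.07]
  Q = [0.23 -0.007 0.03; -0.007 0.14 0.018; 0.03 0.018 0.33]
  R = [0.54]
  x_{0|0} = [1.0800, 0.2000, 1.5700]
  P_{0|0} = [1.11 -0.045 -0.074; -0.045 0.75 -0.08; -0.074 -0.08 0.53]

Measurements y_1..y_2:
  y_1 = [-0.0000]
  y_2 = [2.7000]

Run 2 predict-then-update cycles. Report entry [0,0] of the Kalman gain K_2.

K[0,0] = 0.5760

step 1: x^-=[1.3800, 0.0713, 1.5851]  P^-=[1.7967 -0.0023 0.2954; -0.0023 1.3011 -0.0641; 0.2954 -0.0641 0.7272]  S=[2.4128]  K=[0.7531; 0.0835; 0.1393]  nu=[-1.5024]  x^+=[0.2486, -0.0541, 1.3759]  P^+=[0.4283 -0.1540 0.0423; -0.1540 1.2843 -0.0922; 0.0423 -0.0922 0.6804]
step 2: x^-=[0.3422, -0.1778, 1.2009]  P^-=[0.8148 -0.0177 0.2050; -0.0177 2.1268 -0.0765; 0.2050 -0.0765 0.8339]  S=[1.4346]  K=[0.5760; 0.2211; 0.1750]  nu=[2.3022]  x^+=[1.6682, 0.3312, 1.6038]  P^+=[0.3389 -0.2004 0.0603; -0.2004 2.0566 -0.1320; 0.0603 -0.1320 0.7899]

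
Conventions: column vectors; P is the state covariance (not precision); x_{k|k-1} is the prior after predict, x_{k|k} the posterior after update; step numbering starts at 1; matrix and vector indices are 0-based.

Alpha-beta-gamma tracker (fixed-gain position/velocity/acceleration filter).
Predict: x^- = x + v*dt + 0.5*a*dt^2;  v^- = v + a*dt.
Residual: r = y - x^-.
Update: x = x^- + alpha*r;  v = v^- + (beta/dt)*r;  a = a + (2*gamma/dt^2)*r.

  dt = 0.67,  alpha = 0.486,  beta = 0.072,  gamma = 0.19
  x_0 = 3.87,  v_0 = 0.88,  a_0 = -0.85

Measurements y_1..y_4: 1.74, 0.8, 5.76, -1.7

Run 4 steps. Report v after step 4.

step 1: x_pred=4.2688  r=-2.5288  x^+=3.0398  v^+=0.0387  a^+=-2.9907
step 2: x_pred=2.3945  r=-1.5945  x^+=1.6196  v^+=-2.1364  a^+=-4.3405
step 3: x_pred=-0.7860  r=6.5460  x^+=2.3954  v^+=-4.3410  a^+=1.2008
step 4: x_pred=-0.2436  r=-1.4564  x^+=-0.9514  v^+=-3.6930  a^+=-0.0320

v_post = -3.6930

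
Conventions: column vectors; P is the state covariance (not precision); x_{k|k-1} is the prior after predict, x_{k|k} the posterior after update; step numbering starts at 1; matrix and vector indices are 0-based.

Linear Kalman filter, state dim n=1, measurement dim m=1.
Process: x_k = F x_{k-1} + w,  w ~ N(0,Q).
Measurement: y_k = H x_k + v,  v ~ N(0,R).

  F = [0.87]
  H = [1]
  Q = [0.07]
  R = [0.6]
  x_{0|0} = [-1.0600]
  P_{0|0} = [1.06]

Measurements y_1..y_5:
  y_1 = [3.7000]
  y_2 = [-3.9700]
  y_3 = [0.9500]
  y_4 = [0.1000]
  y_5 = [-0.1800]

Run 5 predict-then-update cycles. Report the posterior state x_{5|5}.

step 1: x^-=[-0.9222]  P^-=[0.8723]  S=[1.4723]  K=[0.5925]  nu=[4.6222]  x^+=[1.8164]  P^+=[0.3555]
step 2: x^-=[1.5802]  P^-=[0.3391]  S=[0.9391]  K=[0.3611]  nu=[-5.5502]  x^+=[-0.4238]  P^+=[0.2166]
step 3: x^-=[-0.3687]  P^-=[0.2340]  S=[0.8340]  K=[0.2806]  nu=[1.3187]  x^+=[0.0013]  P^+=[0.1683]
step 4: x^-=[0.0011]  P^-=[0.1974]  S=[0.7974]  K=[0.2476]  nu=[0.0989]  x^+=[0.0256]  P^+=[0.1485]
step 5: x^-=[0.0223]  P^-=[0.1824]  S=[0.7824]  K=[0.2332]  nu=[-0.2023]  x^+=[-0.0249]  P^+=[0.1399]

x_post = [-0.0249]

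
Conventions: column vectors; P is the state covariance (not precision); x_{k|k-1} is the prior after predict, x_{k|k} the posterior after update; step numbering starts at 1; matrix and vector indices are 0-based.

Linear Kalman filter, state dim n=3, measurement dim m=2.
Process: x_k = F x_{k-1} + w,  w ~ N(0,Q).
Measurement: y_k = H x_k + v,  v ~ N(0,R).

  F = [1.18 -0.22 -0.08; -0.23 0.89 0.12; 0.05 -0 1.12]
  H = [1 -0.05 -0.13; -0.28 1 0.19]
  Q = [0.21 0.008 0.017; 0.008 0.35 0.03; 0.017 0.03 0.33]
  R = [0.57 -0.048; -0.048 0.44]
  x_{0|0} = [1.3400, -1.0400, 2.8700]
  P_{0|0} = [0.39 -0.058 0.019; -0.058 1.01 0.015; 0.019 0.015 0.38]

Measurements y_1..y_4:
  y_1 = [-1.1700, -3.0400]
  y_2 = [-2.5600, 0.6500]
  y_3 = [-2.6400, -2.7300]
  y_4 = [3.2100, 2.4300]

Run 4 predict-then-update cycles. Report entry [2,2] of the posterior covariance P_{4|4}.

P_post[2,2] = 2.4080

step 1: x^-=[1.5804, -0.8894, 3.2814]  P^-=[0.8314 -0.3615 0.0279; -0.3615 1.2020 0.0842; 0.0279 0.0842 0.8098]  S=[1.4481 -0.7329; -0.7329 1.9679]  K=[0.5331 -0.1008; 0.0500 0.6890; 0.0036 0.1183]  nu=[-2.3683, -2.3316]  x^+=[0.5527, -2.6142, 2.9971]  P^+=[0.3211 0.0020 0.0946; 0.0020 0.3147 -0.0704; 0.0946 -0.0704 0.7828]
step 2: x^-=[0.9876, -2.0942, 3.3844]  P^-=[0.6560 -0.1241 0.1078; -0.1241 0.6065 0.0377; 0.1078 0.0377 1.3234]  S=[1.2347 -0.4013; -0.4013 1.2180]  K=[0.5021 -0.0704; 0.0493 0.5486; 0.0174 0.2183]  nu=[-3.2123, 2.3777]  x^+=[-0.7926, -0.9483, 3.8476]  P^+=[0.3103 0.0016 0.1592; 0.0016 0.2586 -0.1011; 0.1592 -0.1011 1.2680]
step 3: x^-=[-1.0345, -0.1999, 4.2697]  P^-=[0.6283 -0.1020 0.1564; -0.1020 0.5585 0.0561; 0.1564 0.0561 1.9392]  S=[1.2027 -0.3756; -0.3756 1.1796]  K=[0.4931 -0.0534; 0.0490 0.5224; 0.0210 0.3294]  nu=[-1.0605, -3.6310]  x^+=[-1.3634, -2.1486, 3.0513]  P^+=[0.3128 -0.0024 0.2253; -0.0024 0.2530 -0.1380; 0.2253 -0.1380 1.8158]
step 4: x^-=[-1.3802, -1.2325, 3.3492]  P^-=[0.6232 -0.0970 0.2036; -0.0970 0.5522 0.0761; 0.2036 0.0761 2.6338]  S=[1.1969 -0.3780; -0.3780 1.1977]  K=[0.4901 -0.0397; 0.0491 0.5113; 0.0199 0.4400]  nu=[4.9639, 2.6397]  x^+=[0.9480, 0.3610, 4.6094]  P^+=[0.3191 -0.0075 0.2941; -0.0075 0.2552 -0.1825; 0.2941 -0.1825 2.4080]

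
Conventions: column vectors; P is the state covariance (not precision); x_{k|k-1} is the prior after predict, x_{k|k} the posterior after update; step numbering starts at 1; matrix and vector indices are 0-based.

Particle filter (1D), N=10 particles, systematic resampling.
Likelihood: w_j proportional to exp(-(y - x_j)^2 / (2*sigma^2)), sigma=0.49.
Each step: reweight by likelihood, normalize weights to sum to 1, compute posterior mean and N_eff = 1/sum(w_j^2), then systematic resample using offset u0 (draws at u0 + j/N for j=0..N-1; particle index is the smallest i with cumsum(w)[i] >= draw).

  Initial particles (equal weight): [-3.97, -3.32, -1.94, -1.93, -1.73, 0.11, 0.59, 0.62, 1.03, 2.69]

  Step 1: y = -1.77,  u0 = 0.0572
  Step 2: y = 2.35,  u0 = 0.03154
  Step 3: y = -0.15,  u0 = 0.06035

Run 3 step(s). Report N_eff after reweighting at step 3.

step 1: w=[0.0000, 0.0023, 0.3254, 0.3276, 0.3444, 0.0002, 0.0000, 0.0000, 0.0000, 0.0000]  mean=-1.8672  Neff=3.0134  idx=[2, 2, 2, 3, 3, 3, 4, 4, 4, 4]
step 2: w=[0.0062, 0.0062, 0.0062, 0.0074, 0.0074, 0.0074, 0.2398, 0.2398, 0.2398, 0.2398]  mean=-1.7383  Neff=4.3408  idx=[4, 6, 6, 7, 7, 8, 8, 8, 9, 9]
step 3: w=[0.0267, 0.1081, 0.1081, 0.1081, 0.1081, 0.1081, 0.1081, 0.1081, 0.1081, 0.1081]  mean=-1.7353  Neff=9.4364  idx=[1, 2, 3, 4, 5, 5, 6, 7, 8, 9]

N_eff = 9.4364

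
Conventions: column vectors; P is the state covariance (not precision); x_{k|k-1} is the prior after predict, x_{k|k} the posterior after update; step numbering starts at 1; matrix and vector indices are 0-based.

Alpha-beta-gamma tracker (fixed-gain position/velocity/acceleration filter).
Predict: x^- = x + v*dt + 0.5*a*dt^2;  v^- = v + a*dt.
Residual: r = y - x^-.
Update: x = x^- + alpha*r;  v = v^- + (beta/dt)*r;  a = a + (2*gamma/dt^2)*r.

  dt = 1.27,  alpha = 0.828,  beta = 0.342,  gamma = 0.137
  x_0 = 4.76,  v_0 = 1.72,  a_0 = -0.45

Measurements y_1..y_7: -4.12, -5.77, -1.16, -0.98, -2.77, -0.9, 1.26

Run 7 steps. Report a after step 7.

step 1: x_pred=6.5815  r=-10.7015  x^+=-2.2793  v^+=-1.7333  a^+=-2.2680
step 2: x_pred=-6.3097  r=0.5397  x^+=-5.8628  v^+=-4.4683  a^+=-2.1763
step 3: x_pred=-13.2927  r=12.1327  x^+=-3.2468  v^+=-3.9650  a^+=-0.1152
step 4: x_pred=-8.3753  r=7.3953  x^+=-2.2520  v^+=-2.1198  a^+=1.1411
step 5: x_pred=-4.0239  r=1.2539  x^+=-2.9857  v^+=-0.3329  a^+=1.3541
step 6: x_pred=-2.3165  r=1.4165  x^+=-1.1436  v^+=1.7682  a^+=1.5948
step 7: x_pred=2.3881  r=-1.1281  x^+=1.4540  v^+=3.4898  a^+=1.4031

a_post = 1.4031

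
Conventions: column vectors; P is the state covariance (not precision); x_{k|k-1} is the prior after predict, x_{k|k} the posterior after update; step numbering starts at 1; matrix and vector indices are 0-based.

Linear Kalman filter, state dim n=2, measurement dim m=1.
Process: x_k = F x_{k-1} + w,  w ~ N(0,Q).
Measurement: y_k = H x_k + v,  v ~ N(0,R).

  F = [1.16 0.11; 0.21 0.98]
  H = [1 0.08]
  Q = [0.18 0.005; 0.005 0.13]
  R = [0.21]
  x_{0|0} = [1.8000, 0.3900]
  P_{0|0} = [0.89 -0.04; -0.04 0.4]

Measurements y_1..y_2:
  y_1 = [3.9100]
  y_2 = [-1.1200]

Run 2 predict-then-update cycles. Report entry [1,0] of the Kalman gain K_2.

step 1: x^-=[2.1309, 0.7602]  P^-=[1.3722 0.2185; 0.2185 0.5369]  S=[1.6206]  K=[0.8575; 0.1613]  nu=[1.7183]  x^+=[3.6043, 1.0374]  P^+=[0.1805 -0.0057; -0.0057 0.4948]
step 2: x^-=[4.2952, 1.7736]  P^-=[0.4275 0.0957; 0.0957 0.6108]  S=[0.6567]  K=[0.6626; 0.2201]  nu=[-5.5571]  x^+=[0.6131, 0.5502]  P^+=[0.1392 -0.0001; -0.0001 0.5790]

K[1,0] = 0.2201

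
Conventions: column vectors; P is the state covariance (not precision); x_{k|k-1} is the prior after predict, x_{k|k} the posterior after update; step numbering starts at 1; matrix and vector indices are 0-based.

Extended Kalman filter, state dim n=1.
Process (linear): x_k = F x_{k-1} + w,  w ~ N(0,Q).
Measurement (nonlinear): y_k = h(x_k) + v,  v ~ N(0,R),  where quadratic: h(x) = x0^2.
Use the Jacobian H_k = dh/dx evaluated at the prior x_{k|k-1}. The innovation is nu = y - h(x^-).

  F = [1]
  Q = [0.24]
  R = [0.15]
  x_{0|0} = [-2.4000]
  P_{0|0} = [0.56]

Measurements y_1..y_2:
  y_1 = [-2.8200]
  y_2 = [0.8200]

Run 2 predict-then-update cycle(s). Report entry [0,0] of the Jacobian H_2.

step 1: x^-=[-2.4000]  P^-=[0.8000]  H_jac=[-4.8000]  S=[18.5820]  K=[-0.2067]  nu=[-8.5800]  x^+=[-0.6269]  P^+=[0.0065]
step 2: x^-=[-0.6269]  P^-=[0.2465]  H_jac=[-1.2539]  S=[0.5375]  K=[-0.5750]  nu=[0.4270]  x^+=[-0.8724]  P^+=[0.0688]

H_jac[0,0] = -1.2539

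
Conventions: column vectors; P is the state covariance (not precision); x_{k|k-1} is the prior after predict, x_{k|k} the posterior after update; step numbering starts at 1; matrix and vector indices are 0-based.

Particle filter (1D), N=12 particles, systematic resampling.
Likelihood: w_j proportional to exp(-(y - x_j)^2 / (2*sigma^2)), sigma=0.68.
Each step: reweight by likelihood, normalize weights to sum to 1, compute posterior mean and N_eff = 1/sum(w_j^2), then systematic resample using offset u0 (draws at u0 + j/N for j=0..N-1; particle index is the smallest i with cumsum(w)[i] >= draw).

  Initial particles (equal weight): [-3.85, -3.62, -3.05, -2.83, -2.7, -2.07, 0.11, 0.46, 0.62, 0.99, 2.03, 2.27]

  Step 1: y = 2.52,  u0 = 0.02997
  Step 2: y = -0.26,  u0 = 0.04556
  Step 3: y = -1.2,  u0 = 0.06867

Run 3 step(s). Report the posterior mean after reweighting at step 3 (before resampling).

post_mean = 0.9902

step 1: w=[0.0000, 0.0000, 0.0000, 0.0000, 0.0000, 0.0000, 0.0010, 0.0056, 0.0111, 0.0438, 0.4243, 0.5142]  mean=2.0815  Neff=2.2396  idx=[9, 10, 10, 10, 10, 10, 11, 11, 11, 11, 11, 11]
step 2: w=[0.8886, 0.0166, 0.0166, 0.0166, 0.0166, 0.0166, 0.0047, 0.0047, 0.0047, 0.0047, 0.0047, 0.0047]  mean=1.1127  Neff=1.2641  idx=[0, 0, 0, 0, 0, 0, 0, 0, 0, 0, 0, 5]
step 3: w=[0.0909, 0.0909, 0.0909, 0.0909, 0.0909, 0.0909, 0.0909, 0.0909, 0.0909, 0.0909, 0.0909, 0.0002]  mean=0.9902  Neff=11.0045  idx=[0, 1, 2, 3, 4, 5, 6, 7, 8, 9, 9, 10]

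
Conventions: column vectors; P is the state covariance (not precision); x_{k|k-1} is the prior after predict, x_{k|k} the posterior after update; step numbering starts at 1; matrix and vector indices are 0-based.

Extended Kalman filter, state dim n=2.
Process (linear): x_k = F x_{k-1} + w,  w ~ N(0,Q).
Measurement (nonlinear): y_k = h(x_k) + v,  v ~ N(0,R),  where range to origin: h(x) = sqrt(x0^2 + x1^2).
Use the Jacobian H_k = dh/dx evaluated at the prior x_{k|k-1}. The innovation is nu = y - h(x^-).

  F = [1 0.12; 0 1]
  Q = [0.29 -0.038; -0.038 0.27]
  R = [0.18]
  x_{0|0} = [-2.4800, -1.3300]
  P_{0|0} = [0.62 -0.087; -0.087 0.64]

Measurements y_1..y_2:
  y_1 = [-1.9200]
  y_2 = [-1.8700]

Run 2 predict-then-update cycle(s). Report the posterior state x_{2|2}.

x_post = [-0.9883, -0.1490]

step 1: x^-=[-2.6396, -1.3300]  P^-=[0.8983 -0.0482; -0.0482 0.9100]  H_jac=[-0.8930 -0.4500]  S=[1.0420]  K=[-0.7491; -0.3517]  nu=[-4.8757]  x^+=[1.0130, 0.3847]  P^+=[0.3136 -0.3227; -0.3227 0.7811]
step 2: x^-=[1.0591, 0.3847]  P^-=[0.5374 -0.2670; -0.2670 1.0511]  H_jac=[0.9399 0.3414]  S=[0.6059]  K=[0.6832; 0.1781]  nu=[-2.9968]  x^+=[-0.9883, -0.1490]  P^+=[0.2546 -0.3407; -0.3407 1.0319]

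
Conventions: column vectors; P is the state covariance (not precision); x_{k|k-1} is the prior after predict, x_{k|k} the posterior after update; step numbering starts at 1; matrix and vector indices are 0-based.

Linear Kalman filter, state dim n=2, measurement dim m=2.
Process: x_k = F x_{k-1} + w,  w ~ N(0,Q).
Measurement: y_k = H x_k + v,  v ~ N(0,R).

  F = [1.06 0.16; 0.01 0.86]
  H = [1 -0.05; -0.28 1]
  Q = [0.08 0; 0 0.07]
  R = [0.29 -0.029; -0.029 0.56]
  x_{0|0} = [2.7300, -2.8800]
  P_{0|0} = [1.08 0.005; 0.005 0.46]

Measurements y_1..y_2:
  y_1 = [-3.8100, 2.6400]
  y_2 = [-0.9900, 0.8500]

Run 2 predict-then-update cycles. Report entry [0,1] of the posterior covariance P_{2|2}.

P_post[0,1] = 0.0350

step 1: x^-=[2.4330, -2.4495]  P^-=[1.3070 0.0793; 0.0793 0.4104]  S=[1.5901 -0.3350; -0.3350 1.0285]  K=[0.8168 -0.0126; 0.1251 0.4182]  nu=[-6.3655, 5.7707]  x^+=[-2.8391, -0.8324]  P^+=[0.2390 0.0362; 0.0362 0.2407]
step 2: x^-=[-3.1427, -0.7443]  P^-=[0.3670 0.0687; 0.0687 0.2487]  S=[0.6508 -0.0745; -0.0745 0.7990]  K=[0.5598 0.0096; 0.1206 0.2984]  nu=[2.1155, 0.7143]  x^+=[-1.9516, -0.2759]  P^+=[0.1638 0.0350; 0.0350 0.1734]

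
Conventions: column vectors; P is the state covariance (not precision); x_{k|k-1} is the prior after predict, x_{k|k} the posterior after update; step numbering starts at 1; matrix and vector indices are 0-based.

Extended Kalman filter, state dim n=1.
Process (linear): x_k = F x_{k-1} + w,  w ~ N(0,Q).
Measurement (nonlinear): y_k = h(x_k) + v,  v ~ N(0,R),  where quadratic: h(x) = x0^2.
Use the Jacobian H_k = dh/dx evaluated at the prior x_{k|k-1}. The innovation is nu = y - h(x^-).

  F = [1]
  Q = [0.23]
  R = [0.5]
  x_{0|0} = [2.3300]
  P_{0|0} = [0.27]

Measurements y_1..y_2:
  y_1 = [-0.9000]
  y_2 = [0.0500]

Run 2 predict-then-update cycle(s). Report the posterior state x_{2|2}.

step 1: x^-=[2.3300]  P^-=[0.5000]  H_jac=[4.6600]  S=[11.3578]  K=[0.2051]  nu=[-6.3289]  x^+=[1.0317]  P^+=[0.0220]
step 2: x^-=[1.0317]  P^-=[0.2520]  H_jac=[2.0633]  S=[1.5729]  K=[0.3306]  nu=[-1.0143]  x^+=[0.6963]  P^+=[0.0801]

x_post = [0.6963]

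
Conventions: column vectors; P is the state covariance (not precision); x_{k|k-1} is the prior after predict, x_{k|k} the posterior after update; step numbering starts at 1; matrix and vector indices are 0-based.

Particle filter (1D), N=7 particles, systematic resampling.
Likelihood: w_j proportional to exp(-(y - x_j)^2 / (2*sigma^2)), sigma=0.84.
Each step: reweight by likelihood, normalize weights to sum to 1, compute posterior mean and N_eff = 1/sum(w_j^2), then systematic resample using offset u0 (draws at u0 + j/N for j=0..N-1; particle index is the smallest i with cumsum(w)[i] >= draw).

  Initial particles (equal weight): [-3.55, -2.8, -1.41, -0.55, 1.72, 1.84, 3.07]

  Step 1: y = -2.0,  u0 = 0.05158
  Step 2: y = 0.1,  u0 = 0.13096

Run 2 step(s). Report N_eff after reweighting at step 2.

step 1: w=[0.0999, 0.3483, 0.4283, 0.1235, 0.0000, 0.0000, 0.0000]  mean=-2.0014  Neff=3.0308  idx=[0, 1, 1, 2, 2, 2, 3]
step 2: w=[0.0001, 0.0019, 0.0019, 0.1480, 0.1480, 0.1480, 0.5521]  mean=-0.9407  Neff=2.6991  idx=[3, 4, 5, 6, 6, 6, 6]

N_eff = 2.6991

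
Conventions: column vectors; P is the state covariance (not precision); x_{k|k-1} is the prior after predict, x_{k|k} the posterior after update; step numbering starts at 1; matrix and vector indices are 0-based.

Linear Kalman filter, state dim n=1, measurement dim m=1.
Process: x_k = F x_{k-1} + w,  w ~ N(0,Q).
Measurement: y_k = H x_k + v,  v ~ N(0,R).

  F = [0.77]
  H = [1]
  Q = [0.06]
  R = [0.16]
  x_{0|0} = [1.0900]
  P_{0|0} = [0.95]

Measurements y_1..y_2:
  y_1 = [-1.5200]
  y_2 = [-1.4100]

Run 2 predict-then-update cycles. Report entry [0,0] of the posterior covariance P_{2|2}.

P_post[0,0] = 0.0734

step 1: x^-=[0.8393]  P^-=[0.6233]  S=[0.7833]  K=[0.7957]  nu=[-2.3593]  x^+=[-1.0381]  P^+=[0.1273]
step 2: x^-=[-0.7993]  P^-=[0.1355]  S=[0.2955]  K=[0.4585]  nu=[-0.6107]  x^+=[-1.0793]  P^+=[0.0734]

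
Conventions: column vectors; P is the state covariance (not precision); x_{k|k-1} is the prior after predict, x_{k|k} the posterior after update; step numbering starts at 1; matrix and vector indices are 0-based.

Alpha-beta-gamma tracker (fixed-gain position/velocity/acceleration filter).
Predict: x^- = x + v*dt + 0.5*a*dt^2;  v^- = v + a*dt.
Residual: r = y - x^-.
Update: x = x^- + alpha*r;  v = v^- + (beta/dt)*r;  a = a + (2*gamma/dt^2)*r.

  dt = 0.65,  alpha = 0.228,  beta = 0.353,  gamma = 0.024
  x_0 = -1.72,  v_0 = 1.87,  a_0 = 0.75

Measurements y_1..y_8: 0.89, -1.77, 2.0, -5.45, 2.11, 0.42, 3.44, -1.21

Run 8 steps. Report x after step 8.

x_post = 0.2813

step 1: x_pred=-0.3461  r=1.2361  x^+=-0.0642  v^+=3.0288  a^+=0.8904
step 2: x_pred=2.0926  r=-3.8626  x^+=1.2119  v^+=1.5099  a^+=0.4516
step 3: x_pred=2.2887  r=-0.2887  x^+=2.2229  v^+=1.6466  a^+=0.4188
step 4: x_pred=3.3817  r=-8.8317  x^+=1.3681  v^+=-2.8774  a^+=-0.5846
step 5: x_pred=-0.6258  r=2.7358  x^+=-0.0020  v^+=-1.7717  a^+=-0.2738
step 6: x_pred=-1.2114  r=1.6314  x^+=-0.8395  v^+=-1.0636  a^+=-0.0884
step 7: x_pred=-1.5495  r=4.9895  x^+=-0.4119  v^+=1.5886  a^+=0.4784
step 8: x_pred=0.7218  r=-1.9318  x^+=0.2813  v^+=0.8505  a^+=0.2590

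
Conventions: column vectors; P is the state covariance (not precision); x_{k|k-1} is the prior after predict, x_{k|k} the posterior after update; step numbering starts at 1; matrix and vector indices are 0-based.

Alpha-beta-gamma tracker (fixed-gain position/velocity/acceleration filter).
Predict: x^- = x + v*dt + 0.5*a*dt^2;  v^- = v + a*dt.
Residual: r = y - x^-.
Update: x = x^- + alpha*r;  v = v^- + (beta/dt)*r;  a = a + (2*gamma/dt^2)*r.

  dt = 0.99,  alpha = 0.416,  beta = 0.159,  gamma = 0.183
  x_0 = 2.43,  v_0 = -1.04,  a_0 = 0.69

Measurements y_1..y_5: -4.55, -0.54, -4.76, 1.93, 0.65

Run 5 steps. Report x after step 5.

step 1: x_pred=1.7385  r=-6.2885  x^+=-0.8775  v^+=-1.3669  a^+=-1.6583
step 2: x_pred=-3.0434  r=2.5034  x^+=-2.0020  v^+=-2.6066  a^+=-0.7235
step 3: x_pred=-4.9370  r=0.1770  x^+=-4.8634  v^+=-3.2944  a^+=-0.6574
step 4: x_pred=-8.4470  r=10.3770  x^+=-4.1302  v^+=-2.2786  a^+=3.2177
step 5: x_pred=-4.8092  r=5.4592  x^+=-2.5381  v^+=1.7837  a^+=5.2563

x_post = -2.5381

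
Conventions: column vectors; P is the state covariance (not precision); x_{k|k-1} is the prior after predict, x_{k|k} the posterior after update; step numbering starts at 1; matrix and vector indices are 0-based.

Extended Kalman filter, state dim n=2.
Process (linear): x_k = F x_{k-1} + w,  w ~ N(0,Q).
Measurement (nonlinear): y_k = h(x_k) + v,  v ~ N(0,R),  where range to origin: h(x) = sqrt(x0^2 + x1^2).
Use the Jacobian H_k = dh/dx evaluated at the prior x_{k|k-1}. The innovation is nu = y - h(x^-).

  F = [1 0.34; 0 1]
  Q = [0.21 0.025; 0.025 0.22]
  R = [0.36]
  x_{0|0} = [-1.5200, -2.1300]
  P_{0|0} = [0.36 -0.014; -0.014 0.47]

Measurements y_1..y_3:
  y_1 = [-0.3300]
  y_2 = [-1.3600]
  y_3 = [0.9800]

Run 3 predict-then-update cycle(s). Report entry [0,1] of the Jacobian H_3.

step 1: x^-=[-2.2442, -2.1300]  P^-=[0.6148 0.1708; 0.1708 0.6900]  H_jac=[-0.7253 -0.6884]  S=[1.1810]  K=[-0.4771; -0.5071]  nu=[-3.4241]  x^+=[-0.6104, -0.3937]  P^+=[0.3459 -0.1150; -0.1150 0.3863]
step 2: x^-=[-0.7443, -0.3937]  P^-=[0.5224 0.0414; 0.0414 0.6063]  H_jac=[-0.8840 -0.4676]  S=[0.9350]  K=[-0.5146; -0.3423]  nu=[-2.2019]  x^+=[0.3889, 0.3601]  P^+=[0.2748 -0.1233; -0.1233 0.4967]
step 3: x^-=[0.5114, 0.3601]  P^-=[0.4584 0.0706; 0.0706 0.7167]  H_jac=[0.8176 0.5758]  S=[0.9705]  K=[0.4280; 0.4847]  nu=[0.3546]  x^+=[0.6631, 0.5320]  P^+=[0.2806 -0.1308; -0.1308 0.4887]

H_jac[0,1] = 0.5758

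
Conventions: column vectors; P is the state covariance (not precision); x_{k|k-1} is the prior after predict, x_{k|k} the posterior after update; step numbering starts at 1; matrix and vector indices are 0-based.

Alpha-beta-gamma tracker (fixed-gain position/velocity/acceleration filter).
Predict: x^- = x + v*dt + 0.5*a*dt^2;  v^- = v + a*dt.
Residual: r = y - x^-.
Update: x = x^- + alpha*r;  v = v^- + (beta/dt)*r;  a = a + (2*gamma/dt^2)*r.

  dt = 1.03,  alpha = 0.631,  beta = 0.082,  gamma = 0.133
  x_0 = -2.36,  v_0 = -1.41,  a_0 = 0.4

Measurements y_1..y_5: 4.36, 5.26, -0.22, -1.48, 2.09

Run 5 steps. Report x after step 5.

step 1: x_pred=-3.6001  r=7.9601  x^+=1.4227  v^+=-0.3643  a^+=2.3958
step 2: x_pred=2.3184  r=2.9416  x^+=4.1745  v^+=2.3376  a^+=3.1334
step 3: x_pred=8.2444  r=-8.4644  x^+=2.9034  v^+=4.8912  a^+=1.0111
step 4: x_pred=8.4776  r=-9.9576  x^+=2.1944  v^+=5.1399  a^+=-1.4856
step 5: x_pred=6.7004  r=-4.6104  x^+=3.7912  v^+=3.2427  a^+=-2.6415

x_post = 3.7912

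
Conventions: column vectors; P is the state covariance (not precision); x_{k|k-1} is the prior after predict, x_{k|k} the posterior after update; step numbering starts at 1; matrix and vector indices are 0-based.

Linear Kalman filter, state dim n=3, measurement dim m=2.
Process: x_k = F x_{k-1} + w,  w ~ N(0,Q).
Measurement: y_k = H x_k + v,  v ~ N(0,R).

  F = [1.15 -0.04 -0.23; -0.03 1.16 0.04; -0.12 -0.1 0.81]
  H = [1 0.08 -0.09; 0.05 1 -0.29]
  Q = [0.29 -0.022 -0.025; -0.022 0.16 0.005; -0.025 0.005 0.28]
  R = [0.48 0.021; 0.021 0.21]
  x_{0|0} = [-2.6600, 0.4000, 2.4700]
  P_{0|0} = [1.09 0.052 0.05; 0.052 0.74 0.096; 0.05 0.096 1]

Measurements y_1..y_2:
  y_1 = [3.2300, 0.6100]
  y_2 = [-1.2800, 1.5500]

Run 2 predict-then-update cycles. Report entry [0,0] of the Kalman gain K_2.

K[0,0] = 0.6340

step 1: x^-=[-3.6431, 0.6426, 2.2799]  P^-=[1.7561 -0.0568 -0.3174; -0.0568 1.1635 0.0368; -0.3174 0.0368 0.9352]  S=[2.2987 0.2586; 0.2586 1.4387]  K=[0.7806 -0.0548; -0.0771 0.8132; -0.1570 -0.1458]  nu=[7.0269, 0.8107]  x^+=[1.7976, 0.7598, 1.0583]  P^+=[0.3733 -0.0196 -0.0200; -0.0196 0.2309 0.2096; -0.0200 0.2096 0.8361]
step 2: x^-=[1.7935, 0.8698, 0.5655]  P^-=[0.8445 -0.1367 -0.2503; -0.1367 0.4932 0.2060; -0.2503 0.2060 0.8057]  S=[1.3544 0.0369; 0.0369 0.6472]  K=[0.6340 -0.0699; -0.1036 0.6651; -0.2248 -0.0493]  nu=[-3.0921, 0.7545]  x^+=[-0.2197, 1.6919, 1.2235]  P^+=[0.3002 -0.0335 -0.0589; -0.0335 0.1975 0.2010; -0.0589 0.2010 0.7348]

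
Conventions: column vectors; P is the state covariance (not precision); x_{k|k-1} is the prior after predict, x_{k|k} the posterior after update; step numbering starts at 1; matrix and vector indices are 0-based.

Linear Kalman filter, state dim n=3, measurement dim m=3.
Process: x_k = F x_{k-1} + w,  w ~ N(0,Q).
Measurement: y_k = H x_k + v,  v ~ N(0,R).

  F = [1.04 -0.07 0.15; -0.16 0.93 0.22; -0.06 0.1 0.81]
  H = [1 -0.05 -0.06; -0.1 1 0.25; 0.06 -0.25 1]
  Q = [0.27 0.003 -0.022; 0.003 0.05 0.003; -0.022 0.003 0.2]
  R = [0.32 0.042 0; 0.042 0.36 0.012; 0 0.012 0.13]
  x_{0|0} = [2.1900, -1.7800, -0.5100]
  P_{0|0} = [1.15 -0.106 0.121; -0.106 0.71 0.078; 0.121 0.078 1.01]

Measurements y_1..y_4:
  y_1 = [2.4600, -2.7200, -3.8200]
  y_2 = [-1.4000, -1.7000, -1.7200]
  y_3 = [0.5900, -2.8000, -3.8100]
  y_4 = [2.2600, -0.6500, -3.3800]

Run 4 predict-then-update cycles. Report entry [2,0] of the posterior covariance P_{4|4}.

P_post[2,0] = -0.0017

step 1: x^-=[2.3257, -2.1180, -0.7225]  P^-=[1.5916 -0.2705 0.1101; -0.2705 0.7973 0.3109; 0.1101 0.3109 0.8760]  S=[1.9324 -0.4364 0.2202; -0.4364 1.4320 0.2812; 0.2202 0.2812 0.9275]  K=[0.7992 -0.0615 0.1235; -0.0150 0.6428 -0.0886; -0.0274 0.1938 0.8156]  nu=[-0.0150, -0.1888, -3.7665]  x^+=[1.8601, -1.9055, -3.8307]  P^+=[0.2555 0.0362 0.0090; 0.0362 0.2210 0.0493; 0.0090 0.0493 0.1201]
step 2: x^-=[1.4933, -2.9125, -3.4050]  P^-=[0.5467 -0.0066 -0.0155; -0.0066 0.2623 0.0817; -0.0155 0.0817 0.2886]  S=[0.8714 -0.0466 0.0021; -0.0466 0.6887 0.0927; 0.0021 0.0927 0.3944]  K=[0.6255 -0.0601 0.0588; -0.0057 0.4189 -0.0584; -0.0366 0.1363 0.6457]  nu=[-3.2433, 2.2131, 0.8673]  x^+=[-0.6173, -2.0178, -2.4245]  P^+=[0.1989 0.0249 0.0012; 0.0249 0.1443 0.0320; 0.0012 0.0320 0.0935]
step 3: x^-=[-0.8644, -2.3112, -2.1286]  P^-=[0.4841 -0.0078 -0.0217; -0.0078 0.1901 0.0579; -0.0217 0.0579 0.2683]  S=[0.8092 -0.0375 -0.0063; -0.0375 0.6033 0.0841; -0.0063 0.0841 0.3806]  K=[0.5973 -0.0720 0.0503; -0.0100 0.3468 -0.0508; -0.0397 0.1195 0.6364]  nu=[1.2111, -0.0431, -2.2073]  x^+=[-0.2489, -2.2260, -3.5866]  P^+=[0.1890 0.0189 -0.0009; 0.0189 0.1192 0.0262; -0.0009 0.0262 0.0908]
step 4: x^-=[-0.6410, -2.8194, -3.1128]  P^-=[0.4735 -0.0117 -0.0234; -0.0117 0.1675 0.0512; -0.0234 0.0512 0.2655]  S=[0.7991 -0.0391 -0.0076; -0.0391 0.5779 0.0827; -0.0076 0.0827 0.3797]  K=[0.5916 -0.0793 0.0499; -0.0137 0.3198 -0.0472; -0.0408 0.1137 0.6364]  nu=[2.5733, 2.8836, -0.9336]  x^+=[0.6058, -1.8886, -3.4842]  P^+=[0.1867 0.0160 -0.0017; 0.0160 0.1095 0.0241; -0.0017 0.0241 0.0902]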